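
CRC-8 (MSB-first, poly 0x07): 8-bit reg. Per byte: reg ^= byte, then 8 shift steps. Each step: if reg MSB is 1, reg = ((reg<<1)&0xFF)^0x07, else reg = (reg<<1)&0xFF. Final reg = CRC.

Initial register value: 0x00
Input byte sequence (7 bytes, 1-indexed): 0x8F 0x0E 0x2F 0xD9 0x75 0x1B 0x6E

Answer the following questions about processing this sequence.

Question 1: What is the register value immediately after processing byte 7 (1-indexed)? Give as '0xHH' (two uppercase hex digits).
Answer: 0x9F

Derivation:
After byte 1 (0x8F): reg=0xA4
After byte 2 (0x0E): reg=0x5F
After byte 3 (0x2F): reg=0x57
After byte 4 (0xD9): reg=0xA3
After byte 5 (0x75): reg=0x2C
After byte 6 (0x1B): reg=0x85
After byte 7 (0x6E): reg=0x9F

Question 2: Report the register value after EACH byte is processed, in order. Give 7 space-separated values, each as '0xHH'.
0xA4 0x5F 0x57 0xA3 0x2C 0x85 0x9F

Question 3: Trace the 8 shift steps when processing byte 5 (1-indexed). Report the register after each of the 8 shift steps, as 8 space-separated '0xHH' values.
Answer: 0xAB 0x51 0xA2 0x43 0x86 0x0B 0x16 0x2C

Derivation:
After byte 1 (0x8F): reg=0xA4
After byte 2 (0x0E): reg=0x5F
After byte 3 (0x2F): reg=0x57
After byte 4 (0xD9): reg=0xA3
Register before byte 5: 0xA3
After XOR with byte 0x75: 0xD6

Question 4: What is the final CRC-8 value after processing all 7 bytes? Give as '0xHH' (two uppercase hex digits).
After byte 1 (0x8F): reg=0xA4
After byte 2 (0x0E): reg=0x5F
After byte 3 (0x2F): reg=0x57
After byte 4 (0xD9): reg=0xA3
After byte 5 (0x75): reg=0x2C
After byte 6 (0x1B): reg=0x85
After byte 7 (0x6E): reg=0x9F

Answer: 0x9F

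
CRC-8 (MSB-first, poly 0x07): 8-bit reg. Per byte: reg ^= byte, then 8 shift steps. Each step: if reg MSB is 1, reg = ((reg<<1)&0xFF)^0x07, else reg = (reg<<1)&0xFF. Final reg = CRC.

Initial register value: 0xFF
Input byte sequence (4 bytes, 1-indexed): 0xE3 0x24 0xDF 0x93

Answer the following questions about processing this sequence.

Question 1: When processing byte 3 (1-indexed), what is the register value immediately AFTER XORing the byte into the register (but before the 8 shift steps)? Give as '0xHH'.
Answer: 0x88

Derivation:
Register before byte 3: 0x57
Byte 3: 0xDF
0x57 XOR 0xDF = 0x88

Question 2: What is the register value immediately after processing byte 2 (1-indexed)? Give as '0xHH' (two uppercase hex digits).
After byte 1 (0xE3): reg=0x54
After byte 2 (0x24): reg=0x57

Answer: 0x57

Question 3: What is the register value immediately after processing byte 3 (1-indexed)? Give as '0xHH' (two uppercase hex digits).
After byte 1 (0xE3): reg=0x54
After byte 2 (0x24): reg=0x57
After byte 3 (0xDF): reg=0xB1

Answer: 0xB1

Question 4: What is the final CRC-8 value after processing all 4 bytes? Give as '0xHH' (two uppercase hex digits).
After byte 1 (0xE3): reg=0x54
After byte 2 (0x24): reg=0x57
After byte 3 (0xDF): reg=0xB1
After byte 4 (0x93): reg=0xEE

Answer: 0xEE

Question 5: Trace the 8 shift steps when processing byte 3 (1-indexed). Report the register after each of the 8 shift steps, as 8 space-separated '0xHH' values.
Answer: 0x17 0x2E 0x5C 0xB8 0x77 0xEE 0xDB 0xB1

Derivation:
After byte 1 (0xE3): reg=0x54
After byte 2 (0x24): reg=0x57
Register before byte 3: 0x57
After XOR with byte 0xDF: 0x88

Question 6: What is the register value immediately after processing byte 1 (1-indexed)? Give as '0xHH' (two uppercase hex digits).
Answer: 0x54

Derivation:
After byte 1 (0xE3): reg=0x54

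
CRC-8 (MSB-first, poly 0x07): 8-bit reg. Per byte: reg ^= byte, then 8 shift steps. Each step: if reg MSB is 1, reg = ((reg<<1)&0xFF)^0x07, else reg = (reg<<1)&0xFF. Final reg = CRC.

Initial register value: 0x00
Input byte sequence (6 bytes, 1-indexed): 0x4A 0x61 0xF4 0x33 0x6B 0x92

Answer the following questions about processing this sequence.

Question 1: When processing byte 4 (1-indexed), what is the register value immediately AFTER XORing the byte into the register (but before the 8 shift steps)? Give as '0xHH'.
Answer: 0x10

Derivation:
Register before byte 4: 0x23
Byte 4: 0x33
0x23 XOR 0x33 = 0x10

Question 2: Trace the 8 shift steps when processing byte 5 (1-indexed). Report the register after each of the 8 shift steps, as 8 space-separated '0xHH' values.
Answer: 0x36 0x6C 0xD8 0xB7 0x69 0xD2 0xA3 0x41

Derivation:
After byte 1 (0x4A): reg=0xF1
After byte 2 (0x61): reg=0xF9
After byte 3 (0xF4): reg=0x23
After byte 4 (0x33): reg=0x70
Register before byte 5: 0x70
After XOR with byte 0x6B: 0x1B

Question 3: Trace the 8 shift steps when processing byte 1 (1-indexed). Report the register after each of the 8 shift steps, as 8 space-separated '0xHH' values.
Answer: 0x94 0x2F 0x5E 0xBC 0x7F 0xFE 0xFB 0xF1

Derivation:
Register before byte 1: 0x00
After XOR with byte 0x4A: 0x4A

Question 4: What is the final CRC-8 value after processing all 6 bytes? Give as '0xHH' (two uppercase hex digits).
After byte 1 (0x4A): reg=0xF1
After byte 2 (0x61): reg=0xF9
After byte 3 (0xF4): reg=0x23
After byte 4 (0x33): reg=0x70
After byte 5 (0x6B): reg=0x41
After byte 6 (0x92): reg=0x37

Answer: 0x37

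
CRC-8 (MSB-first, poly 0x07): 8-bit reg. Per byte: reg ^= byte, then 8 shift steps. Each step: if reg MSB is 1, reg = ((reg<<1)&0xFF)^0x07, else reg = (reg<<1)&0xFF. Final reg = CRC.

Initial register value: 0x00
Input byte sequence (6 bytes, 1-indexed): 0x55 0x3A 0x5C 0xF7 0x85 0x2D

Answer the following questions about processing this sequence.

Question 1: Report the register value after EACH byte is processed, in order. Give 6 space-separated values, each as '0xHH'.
0xAC 0xEB 0x0C 0xEF 0x11 0xB4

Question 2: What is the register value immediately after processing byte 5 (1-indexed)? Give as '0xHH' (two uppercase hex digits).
After byte 1 (0x55): reg=0xAC
After byte 2 (0x3A): reg=0xEB
After byte 3 (0x5C): reg=0x0C
After byte 4 (0xF7): reg=0xEF
After byte 5 (0x85): reg=0x11

Answer: 0x11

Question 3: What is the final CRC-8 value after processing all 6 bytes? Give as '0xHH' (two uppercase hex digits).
Answer: 0xB4

Derivation:
After byte 1 (0x55): reg=0xAC
After byte 2 (0x3A): reg=0xEB
After byte 3 (0x5C): reg=0x0C
After byte 4 (0xF7): reg=0xEF
After byte 5 (0x85): reg=0x11
After byte 6 (0x2D): reg=0xB4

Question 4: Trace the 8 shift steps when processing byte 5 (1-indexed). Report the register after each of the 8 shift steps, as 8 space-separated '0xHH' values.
After byte 1 (0x55): reg=0xAC
After byte 2 (0x3A): reg=0xEB
After byte 3 (0x5C): reg=0x0C
After byte 4 (0xF7): reg=0xEF
Register before byte 5: 0xEF
After XOR with byte 0x85: 0x6A

Answer: 0xD4 0xAF 0x59 0xB2 0x63 0xC6 0x8B 0x11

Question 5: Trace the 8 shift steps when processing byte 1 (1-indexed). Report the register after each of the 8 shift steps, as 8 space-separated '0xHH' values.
Answer: 0xAA 0x53 0xA6 0x4B 0x96 0x2B 0x56 0xAC

Derivation:
Register before byte 1: 0x00
After XOR with byte 0x55: 0x55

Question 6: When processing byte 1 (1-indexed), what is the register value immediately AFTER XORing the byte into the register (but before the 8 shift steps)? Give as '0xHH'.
Answer: 0x55

Derivation:
Register before byte 1: 0x00
Byte 1: 0x55
0x00 XOR 0x55 = 0x55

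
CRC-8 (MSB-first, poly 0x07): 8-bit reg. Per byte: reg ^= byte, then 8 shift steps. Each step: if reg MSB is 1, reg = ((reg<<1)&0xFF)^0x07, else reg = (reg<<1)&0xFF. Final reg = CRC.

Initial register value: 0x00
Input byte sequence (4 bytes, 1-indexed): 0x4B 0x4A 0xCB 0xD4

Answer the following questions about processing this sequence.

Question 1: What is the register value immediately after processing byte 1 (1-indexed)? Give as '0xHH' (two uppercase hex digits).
After byte 1 (0x4B): reg=0xF6

Answer: 0xF6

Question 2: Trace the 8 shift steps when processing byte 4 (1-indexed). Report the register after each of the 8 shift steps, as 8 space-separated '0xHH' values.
After byte 1 (0x4B): reg=0xF6
After byte 2 (0x4A): reg=0x3D
After byte 3 (0xCB): reg=0xCC
Register before byte 4: 0xCC
After XOR with byte 0xD4: 0x18

Answer: 0x30 0x60 0xC0 0x87 0x09 0x12 0x24 0x48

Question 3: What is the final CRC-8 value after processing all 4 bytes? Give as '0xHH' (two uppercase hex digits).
After byte 1 (0x4B): reg=0xF6
After byte 2 (0x4A): reg=0x3D
After byte 3 (0xCB): reg=0xCC
After byte 4 (0xD4): reg=0x48

Answer: 0x48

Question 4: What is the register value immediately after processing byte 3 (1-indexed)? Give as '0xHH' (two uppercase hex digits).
After byte 1 (0x4B): reg=0xF6
After byte 2 (0x4A): reg=0x3D
After byte 3 (0xCB): reg=0xCC

Answer: 0xCC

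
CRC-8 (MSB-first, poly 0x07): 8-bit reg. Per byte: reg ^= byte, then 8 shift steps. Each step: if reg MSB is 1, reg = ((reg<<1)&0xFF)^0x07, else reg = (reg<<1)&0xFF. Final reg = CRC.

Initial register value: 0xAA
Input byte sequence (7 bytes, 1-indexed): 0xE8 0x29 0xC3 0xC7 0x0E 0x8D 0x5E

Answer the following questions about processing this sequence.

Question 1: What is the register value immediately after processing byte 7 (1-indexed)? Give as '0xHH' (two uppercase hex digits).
Answer: 0x7E

Derivation:
After byte 1 (0xE8): reg=0xC9
After byte 2 (0x29): reg=0xAE
After byte 3 (0xC3): reg=0x04
After byte 4 (0xC7): reg=0x47
After byte 5 (0x0E): reg=0xF8
After byte 6 (0x8D): reg=0x4C
After byte 7 (0x5E): reg=0x7E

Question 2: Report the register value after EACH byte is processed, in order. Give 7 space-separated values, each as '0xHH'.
0xC9 0xAE 0x04 0x47 0xF8 0x4C 0x7E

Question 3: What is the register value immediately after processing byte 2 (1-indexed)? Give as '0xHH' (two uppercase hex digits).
Answer: 0xAE

Derivation:
After byte 1 (0xE8): reg=0xC9
After byte 2 (0x29): reg=0xAE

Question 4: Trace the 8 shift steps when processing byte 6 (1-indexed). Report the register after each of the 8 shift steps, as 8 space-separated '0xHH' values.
After byte 1 (0xE8): reg=0xC9
After byte 2 (0x29): reg=0xAE
After byte 3 (0xC3): reg=0x04
After byte 4 (0xC7): reg=0x47
After byte 5 (0x0E): reg=0xF8
Register before byte 6: 0xF8
After XOR with byte 0x8D: 0x75

Answer: 0xEA 0xD3 0xA1 0x45 0x8A 0x13 0x26 0x4C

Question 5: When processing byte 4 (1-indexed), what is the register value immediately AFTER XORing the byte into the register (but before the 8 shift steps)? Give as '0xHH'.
Answer: 0xC3

Derivation:
Register before byte 4: 0x04
Byte 4: 0xC7
0x04 XOR 0xC7 = 0xC3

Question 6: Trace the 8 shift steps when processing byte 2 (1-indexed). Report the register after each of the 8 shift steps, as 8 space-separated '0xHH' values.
Answer: 0xC7 0x89 0x15 0x2A 0x54 0xA8 0x57 0xAE

Derivation:
After byte 1 (0xE8): reg=0xC9
Register before byte 2: 0xC9
After XOR with byte 0x29: 0xE0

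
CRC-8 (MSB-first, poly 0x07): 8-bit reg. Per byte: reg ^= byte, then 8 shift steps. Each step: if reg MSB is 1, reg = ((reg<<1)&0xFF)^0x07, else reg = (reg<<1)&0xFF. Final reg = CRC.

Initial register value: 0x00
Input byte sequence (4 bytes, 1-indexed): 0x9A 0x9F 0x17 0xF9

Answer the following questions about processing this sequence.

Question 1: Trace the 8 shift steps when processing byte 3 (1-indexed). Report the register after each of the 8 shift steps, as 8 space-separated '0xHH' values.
After byte 1 (0x9A): reg=0xCF
After byte 2 (0x9F): reg=0xB7
Register before byte 3: 0xB7
After XOR with byte 0x17: 0xA0

Answer: 0x47 0x8E 0x1B 0x36 0x6C 0xD8 0xB7 0x69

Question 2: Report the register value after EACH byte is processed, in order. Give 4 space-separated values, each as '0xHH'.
0xCF 0xB7 0x69 0xF9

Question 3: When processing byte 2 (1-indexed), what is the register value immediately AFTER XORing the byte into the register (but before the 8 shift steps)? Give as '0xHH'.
Register before byte 2: 0xCF
Byte 2: 0x9F
0xCF XOR 0x9F = 0x50

Answer: 0x50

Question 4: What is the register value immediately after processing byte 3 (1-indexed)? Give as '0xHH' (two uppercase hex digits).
Answer: 0x69

Derivation:
After byte 1 (0x9A): reg=0xCF
After byte 2 (0x9F): reg=0xB7
After byte 3 (0x17): reg=0x69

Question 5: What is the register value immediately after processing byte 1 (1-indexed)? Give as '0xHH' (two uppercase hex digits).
Answer: 0xCF

Derivation:
After byte 1 (0x9A): reg=0xCF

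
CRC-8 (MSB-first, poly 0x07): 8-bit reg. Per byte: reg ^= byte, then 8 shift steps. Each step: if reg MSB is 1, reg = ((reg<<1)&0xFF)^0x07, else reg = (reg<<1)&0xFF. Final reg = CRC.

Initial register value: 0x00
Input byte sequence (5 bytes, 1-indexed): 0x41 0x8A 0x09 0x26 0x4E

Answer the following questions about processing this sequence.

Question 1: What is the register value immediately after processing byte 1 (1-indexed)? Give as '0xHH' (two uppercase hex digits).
Answer: 0xC0

Derivation:
After byte 1 (0x41): reg=0xC0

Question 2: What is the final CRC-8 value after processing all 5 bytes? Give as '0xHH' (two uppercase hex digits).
After byte 1 (0x41): reg=0xC0
After byte 2 (0x8A): reg=0xF1
After byte 3 (0x09): reg=0xE6
After byte 4 (0x26): reg=0x4E
After byte 5 (0x4E): reg=0x00

Answer: 0x00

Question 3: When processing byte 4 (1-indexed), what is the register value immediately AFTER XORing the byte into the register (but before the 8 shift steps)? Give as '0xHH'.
Answer: 0xC0

Derivation:
Register before byte 4: 0xE6
Byte 4: 0x26
0xE6 XOR 0x26 = 0xC0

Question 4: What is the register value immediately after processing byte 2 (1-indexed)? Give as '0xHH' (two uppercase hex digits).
After byte 1 (0x41): reg=0xC0
After byte 2 (0x8A): reg=0xF1

Answer: 0xF1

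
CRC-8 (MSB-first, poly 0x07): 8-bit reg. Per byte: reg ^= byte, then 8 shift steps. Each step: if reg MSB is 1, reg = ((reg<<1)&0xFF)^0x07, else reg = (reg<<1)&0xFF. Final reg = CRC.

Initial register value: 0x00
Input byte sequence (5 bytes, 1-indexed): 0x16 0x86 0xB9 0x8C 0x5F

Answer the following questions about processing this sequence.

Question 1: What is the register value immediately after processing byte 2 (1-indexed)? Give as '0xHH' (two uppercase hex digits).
Answer: 0xB2

Derivation:
After byte 1 (0x16): reg=0x62
After byte 2 (0x86): reg=0xB2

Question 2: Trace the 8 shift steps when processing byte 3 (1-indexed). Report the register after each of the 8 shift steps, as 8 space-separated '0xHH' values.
Answer: 0x16 0x2C 0x58 0xB0 0x67 0xCE 0x9B 0x31

Derivation:
After byte 1 (0x16): reg=0x62
After byte 2 (0x86): reg=0xB2
Register before byte 3: 0xB2
After XOR with byte 0xB9: 0x0B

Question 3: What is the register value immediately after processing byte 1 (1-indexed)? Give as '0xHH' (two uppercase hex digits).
Answer: 0x62

Derivation:
After byte 1 (0x16): reg=0x62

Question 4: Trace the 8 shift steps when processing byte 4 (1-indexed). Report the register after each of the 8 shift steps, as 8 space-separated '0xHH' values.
After byte 1 (0x16): reg=0x62
After byte 2 (0x86): reg=0xB2
After byte 3 (0xB9): reg=0x31
Register before byte 4: 0x31
After XOR with byte 0x8C: 0xBD

Answer: 0x7D 0xFA 0xF3 0xE1 0xC5 0x8D 0x1D 0x3A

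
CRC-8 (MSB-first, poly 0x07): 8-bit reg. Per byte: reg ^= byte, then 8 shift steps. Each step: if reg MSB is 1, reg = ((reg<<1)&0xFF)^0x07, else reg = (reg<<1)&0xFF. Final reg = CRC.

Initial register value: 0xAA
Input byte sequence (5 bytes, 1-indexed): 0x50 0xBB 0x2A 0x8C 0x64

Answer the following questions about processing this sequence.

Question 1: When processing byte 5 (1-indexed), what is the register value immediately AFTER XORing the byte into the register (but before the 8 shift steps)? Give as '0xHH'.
Answer: 0x7C

Derivation:
Register before byte 5: 0x18
Byte 5: 0x64
0x18 XOR 0x64 = 0x7C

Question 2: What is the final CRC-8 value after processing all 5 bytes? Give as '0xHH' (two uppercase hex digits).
After byte 1 (0x50): reg=0xE8
After byte 2 (0xBB): reg=0xBE
After byte 3 (0x2A): reg=0xE5
After byte 4 (0x8C): reg=0x18
After byte 5 (0x64): reg=0x73

Answer: 0x73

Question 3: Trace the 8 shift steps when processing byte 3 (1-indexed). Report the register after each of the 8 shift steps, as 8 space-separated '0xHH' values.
Answer: 0x2F 0x5E 0xBC 0x7F 0xFE 0xFB 0xF1 0xE5

Derivation:
After byte 1 (0x50): reg=0xE8
After byte 2 (0xBB): reg=0xBE
Register before byte 3: 0xBE
After XOR with byte 0x2A: 0x94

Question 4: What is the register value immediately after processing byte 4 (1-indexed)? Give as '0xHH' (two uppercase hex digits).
Answer: 0x18

Derivation:
After byte 1 (0x50): reg=0xE8
After byte 2 (0xBB): reg=0xBE
After byte 3 (0x2A): reg=0xE5
After byte 4 (0x8C): reg=0x18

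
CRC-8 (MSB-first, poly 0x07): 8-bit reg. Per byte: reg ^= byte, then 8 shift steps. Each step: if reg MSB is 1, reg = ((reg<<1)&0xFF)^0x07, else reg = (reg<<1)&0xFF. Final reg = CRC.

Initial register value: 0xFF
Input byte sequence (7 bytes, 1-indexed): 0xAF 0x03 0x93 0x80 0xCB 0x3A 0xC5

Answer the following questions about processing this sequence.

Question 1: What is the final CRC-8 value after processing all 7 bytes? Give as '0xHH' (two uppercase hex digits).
After byte 1 (0xAF): reg=0xB7
After byte 2 (0x03): reg=0x05
After byte 3 (0x93): reg=0xEB
After byte 4 (0x80): reg=0x16
After byte 5 (0xCB): reg=0x1D
After byte 6 (0x3A): reg=0xF5
After byte 7 (0xC5): reg=0x90

Answer: 0x90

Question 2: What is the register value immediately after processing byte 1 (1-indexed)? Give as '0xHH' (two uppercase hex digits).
Answer: 0xB7

Derivation:
After byte 1 (0xAF): reg=0xB7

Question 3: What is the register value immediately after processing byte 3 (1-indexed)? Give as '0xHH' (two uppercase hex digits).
After byte 1 (0xAF): reg=0xB7
After byte 2 (0x03): reg=0x05
After byte 3 (0x93): reg=0xEB

Answer: 0xEB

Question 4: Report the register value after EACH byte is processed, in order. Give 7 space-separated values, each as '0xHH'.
0xB7 0x05 0xEB 0x16 0x1D 0xF5 0x90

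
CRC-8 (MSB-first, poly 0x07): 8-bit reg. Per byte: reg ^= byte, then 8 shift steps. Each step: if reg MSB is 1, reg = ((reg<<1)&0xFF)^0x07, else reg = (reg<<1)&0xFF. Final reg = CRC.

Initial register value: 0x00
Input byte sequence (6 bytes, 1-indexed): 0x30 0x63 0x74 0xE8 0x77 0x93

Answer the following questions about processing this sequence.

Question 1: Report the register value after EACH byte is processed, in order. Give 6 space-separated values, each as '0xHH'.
0x90 0xD7 0x60 0xB1 0x5C 0x63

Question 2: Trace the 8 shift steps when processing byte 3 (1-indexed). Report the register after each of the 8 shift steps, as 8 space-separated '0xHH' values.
After byte 1 (0x30): reg=0x90
After byte 2 (0x63): reg=0xD7
Register before byte 3: 0xD7
After XOR with byte 0x74: 0xA3

Answer: 0x41 0x82 0x03 0x06 0x0C 0x18 0x30 0x60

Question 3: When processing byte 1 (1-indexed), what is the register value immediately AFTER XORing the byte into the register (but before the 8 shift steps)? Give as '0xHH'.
Answer: 0x30

Derivation:
Register before byte 1: 0x00
Byte 1: 0x30
0x00 XOR 0x30 = 0x30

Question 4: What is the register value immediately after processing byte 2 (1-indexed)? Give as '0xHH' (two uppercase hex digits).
Answer: 0xD7

Derivation:
After byte 1 (0x30): reg=0x90
After byte 2 (0x63): reg=0xD7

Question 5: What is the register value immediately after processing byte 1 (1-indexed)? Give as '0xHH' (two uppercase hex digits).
Answer: 0x90

Derivation:
After byte 1 (0x30): reg=0x90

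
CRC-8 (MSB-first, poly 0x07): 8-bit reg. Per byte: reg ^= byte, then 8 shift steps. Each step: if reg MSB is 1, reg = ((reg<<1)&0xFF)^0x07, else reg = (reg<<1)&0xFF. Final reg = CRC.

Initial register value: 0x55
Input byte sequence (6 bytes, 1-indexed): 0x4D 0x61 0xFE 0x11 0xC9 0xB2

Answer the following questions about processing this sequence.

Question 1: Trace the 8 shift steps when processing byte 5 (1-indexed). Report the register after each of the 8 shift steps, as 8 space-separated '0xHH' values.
Answer: 0x0A 0x14 0x28 0x50 0xA0 0x47 0x8E 0x1B

Derivation:
After byte 1 (0x4D): reg=0x48
After byte 2 (0x61): reg=0xDF
After byte 3 (0xFE): reg=0xE7
After byte 4 (0x11): reg=0xCC
Register before byte 5: 0xCC
After XOR with byte 0xC9: 0x05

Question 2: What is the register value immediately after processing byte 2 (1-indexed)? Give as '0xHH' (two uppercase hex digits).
After byte 1 (0x4D): reg=0x48
After byte 2 (0x61): reg=0xDF

Answer: 0xDF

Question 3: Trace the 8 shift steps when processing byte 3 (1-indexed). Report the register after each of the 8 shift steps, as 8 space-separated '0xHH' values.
After byte 1 (0x4D): reg=0x48
After byte 2 (0x61): reg=0xDF
Register before byte 3: 0xDF
After XOR with byte 0xFE: 0x21

Answer: 0x42 0x84 0x0F 0x1E 0x3C 0x78 0xF0 0xE7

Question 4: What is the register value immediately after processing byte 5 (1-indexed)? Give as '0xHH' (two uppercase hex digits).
After byte 1 (0x4D): reg=0x48
After byte 2 (0x61): reg=0xDF
After byte 3 (0xFE): reg=0xE7
After byte 4 (0x11): reg=0xCC
After byte 5 (0xC9): reg=0x1B

Answer: 0x1B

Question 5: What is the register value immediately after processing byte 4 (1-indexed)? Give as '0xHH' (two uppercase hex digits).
Answer: 0xCC

Derivation:
After byte 1 (0x4D): reg=0x48
After byte 2 (0x61): reg=0xDF
After byte 3 (0xFE): reg=0xE7
After byte 4 (0x11): reg=0xCC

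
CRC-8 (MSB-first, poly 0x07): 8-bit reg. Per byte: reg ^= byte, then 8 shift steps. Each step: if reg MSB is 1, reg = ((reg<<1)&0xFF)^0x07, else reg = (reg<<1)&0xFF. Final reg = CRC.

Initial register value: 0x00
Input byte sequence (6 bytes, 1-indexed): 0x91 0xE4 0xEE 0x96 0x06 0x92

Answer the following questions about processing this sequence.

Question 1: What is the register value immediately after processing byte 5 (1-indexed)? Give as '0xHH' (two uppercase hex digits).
After byte 1 (0x91): reg=0xFE
After byte 2 (0xE4): reg=0x46
After byte 3 (0xEE): reg=0x51
After byte 4 (0x96): reg=0x5B
After byte 5 (0x06): reg=0x94

Answer: 0x94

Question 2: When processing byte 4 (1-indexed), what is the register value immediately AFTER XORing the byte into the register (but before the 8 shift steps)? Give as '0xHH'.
Answer: 0xC7

Derivation:
Register before byte 4: 0x51
Byte 4: 0x96
0x51 XOR 0x96 = 0xC7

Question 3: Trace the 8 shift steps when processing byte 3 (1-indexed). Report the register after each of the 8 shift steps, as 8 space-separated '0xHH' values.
Answer: 0x57 0xAE 0x5B 0xB6 0x6B 0xD6 0xAB 0x51

Derivation:
After byte 1 (0x91): reg=0xFE
After byte 2 (0xE4): reg=0x46
Register before byte 3: 0x46
After XOR with byte 0xEE: 0xA8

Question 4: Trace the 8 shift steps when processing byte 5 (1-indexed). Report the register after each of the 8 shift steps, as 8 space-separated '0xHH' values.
After byte 1 (0x91): reg=0xFE
After byte 2 (0xE4): reg=0x46
After byte 3 (0xEE): reg=0x51
After byte 4 (0x96): reg=0x5B
Register before byte 5: 0x5B
After XOR with byte 0x06: 0x5D

Answer: 0xBA 0x73 0xE6 0xCB 0x91 0x25 0x4A 0x94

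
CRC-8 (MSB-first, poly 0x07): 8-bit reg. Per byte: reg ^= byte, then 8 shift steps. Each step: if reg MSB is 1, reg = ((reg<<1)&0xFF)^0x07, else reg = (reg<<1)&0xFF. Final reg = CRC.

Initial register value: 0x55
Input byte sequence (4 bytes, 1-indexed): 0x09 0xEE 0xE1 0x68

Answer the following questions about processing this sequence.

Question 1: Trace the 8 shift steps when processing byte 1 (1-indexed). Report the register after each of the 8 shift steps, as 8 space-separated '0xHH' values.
Register before byte 1: 0x55
After XOR with byte 0x09: 0x5C

Answer: 0xB8 0x77 0xEE 0xDB 0xB1 0x65 0xCA 0x93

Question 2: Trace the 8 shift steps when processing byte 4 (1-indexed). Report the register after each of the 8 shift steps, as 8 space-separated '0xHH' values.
After byte 1 (0x09): reg=0x93
After byte 2 (0xEE): reg=0x74
After byte 3 (0xE1): reg=0xE2
Register before byte 4: 0xE2
After XOR with byte 0x68: 0x8A

Answer: 0x13 0x26 0x4C 0x98 0x37 0x6E 0xDC 0xBF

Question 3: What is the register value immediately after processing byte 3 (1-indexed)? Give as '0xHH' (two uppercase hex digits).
After byte 1 (0x09): reg=0x93
After byte 2 (0xEE): reg=0x74
After byte 3 (0xE1): reg=0xE2

Answer: 0xE2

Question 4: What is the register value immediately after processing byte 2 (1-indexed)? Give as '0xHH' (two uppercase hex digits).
After byte 1 (0x09): reg=0x93
After byte 2 (0xEE): reg=0x74

Answer: 0x74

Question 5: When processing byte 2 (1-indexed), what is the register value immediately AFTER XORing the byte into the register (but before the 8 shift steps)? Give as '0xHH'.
Answer: 0x7D

Derivation:
Register before byte 2: 0x93
Byte 2: 0xEE
0x93 XOR 0xEE = 0x7D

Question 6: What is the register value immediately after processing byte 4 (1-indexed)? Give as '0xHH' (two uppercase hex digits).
After byte 1 (0x09): reg=0x93
After byte 2 (0xEE): reg=0x74
After byte 3 (0xE1): reg=0xE2
After byte 4 (0x68): reg=0xBF

Answer: 0xBF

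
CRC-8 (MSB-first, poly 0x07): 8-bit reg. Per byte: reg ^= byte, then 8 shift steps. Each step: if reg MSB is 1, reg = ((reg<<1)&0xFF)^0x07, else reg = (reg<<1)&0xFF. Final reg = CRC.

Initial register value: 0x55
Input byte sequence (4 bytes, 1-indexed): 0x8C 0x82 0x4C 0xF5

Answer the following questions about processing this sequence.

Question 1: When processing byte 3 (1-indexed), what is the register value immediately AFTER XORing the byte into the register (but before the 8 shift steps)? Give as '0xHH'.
Register before byte 3: 0x80
Byte 3: 0x4C
0x80 XOR 0x4C = 0xCC

Answer: 0xCC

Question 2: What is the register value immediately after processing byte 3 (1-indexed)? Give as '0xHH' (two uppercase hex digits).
Answer: 0x6A

Derivation:
After byte 1 (0x8C): reg=0x01
After byte 2 (0x82): reg=0x80
After byte 3 (0x4C): reg=0x6A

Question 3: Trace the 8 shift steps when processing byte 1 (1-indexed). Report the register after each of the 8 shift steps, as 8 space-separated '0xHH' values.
Register before byte 1: 0x55
After XOR with byte 0x8C: 0xD9

Answer: 0xB5 0x6D 0xDA 0xB3 0x61 0xC2 0x83 0x01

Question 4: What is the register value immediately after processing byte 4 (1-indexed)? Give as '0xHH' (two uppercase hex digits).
Answer: 0xD4

Derivation:
After byte 1 (0x8C): reg=0x01
After byte 2 (0x82): reg=0x80
After byte 3 (0x4C): reg=0x6A
After byte 4 (0xF5): reg=0xD4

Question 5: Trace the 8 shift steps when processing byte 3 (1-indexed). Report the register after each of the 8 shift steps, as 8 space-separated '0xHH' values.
After byte 1 (0x8C): reg=0x01
After byte 2 (0x82): reg=0x80
Register before byte 3: 0x80
After XOR with byte 0x4C: 0xCC

Answer: 0x9F 0x39 0x72 0xE4 0xCF 0x99 0x35 0x6A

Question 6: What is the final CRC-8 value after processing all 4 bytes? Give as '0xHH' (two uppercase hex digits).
After byte 1 (0x8C): reg=0x01
After byte 2 (0x82): reg=0x80
After byte 3 (0x4C): reg=0x6A
After byte 4 (0xF5): reg=0xD4

Answer: 0xD4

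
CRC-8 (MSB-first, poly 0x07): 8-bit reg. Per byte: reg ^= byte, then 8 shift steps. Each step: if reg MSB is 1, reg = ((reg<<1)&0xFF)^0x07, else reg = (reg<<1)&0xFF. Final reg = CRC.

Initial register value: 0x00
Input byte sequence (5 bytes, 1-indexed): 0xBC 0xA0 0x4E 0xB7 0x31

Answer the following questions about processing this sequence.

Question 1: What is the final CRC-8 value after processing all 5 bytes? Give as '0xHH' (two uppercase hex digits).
Answer: 0xB1

Derivation:
After byte 1 (0xBC): reg=0x3D
After byte 2 (0xA0): reg=0xDA
After byte 3 (0x4E): reg=0xE5
After byte 4 (0xB7): reg=0xB9
After byte 5 (0x31): reg=0xB1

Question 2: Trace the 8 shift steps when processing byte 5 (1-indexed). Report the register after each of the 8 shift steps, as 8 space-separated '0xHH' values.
After byte 1 (0xBC): reg=0x3D
After byte 2 (0xA0): reg=0xDA
After byte 3 (0x4E): reg=0xE5
After byte 4 (0xB7): reg=0xB9
Register before byte 5: 0xB9
After XOR with byte 0x31: 0x88

Answer: 0x17 0x2E 0x5C 0xB8 0x77 0xEE 0xDB 0xB1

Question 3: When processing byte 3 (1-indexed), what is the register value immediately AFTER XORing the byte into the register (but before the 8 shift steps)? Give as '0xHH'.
Register before byte 3: 0xDA
Byte 3: 0x4E
0xDA XOR 0x4E = 0x94

Answer: 0x94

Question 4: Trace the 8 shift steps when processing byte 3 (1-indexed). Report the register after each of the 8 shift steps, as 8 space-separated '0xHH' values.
After byte 1 (0xBC): reg=0x3D
After byte 2 (0xA0): reg=0xDA
Register before byte 3: 0xDA
After XOR with byte 0x4E: 0x94

Answer: 0x2F 0x5E 0xBC 0x7F 0xFE 0xFB 0xF1 0xE5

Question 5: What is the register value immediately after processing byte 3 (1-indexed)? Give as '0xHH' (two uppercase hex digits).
Answer: 0xE5

Derivation:
After byte 1 (0xBC): reg=0x3D
After byte 2 (0xA0): reg=0xDA
After byte 3 (0x4E): reg=0xE5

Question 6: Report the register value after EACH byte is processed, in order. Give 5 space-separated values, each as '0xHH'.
0x3D 0xDA 0xE5 0xB9 0xB1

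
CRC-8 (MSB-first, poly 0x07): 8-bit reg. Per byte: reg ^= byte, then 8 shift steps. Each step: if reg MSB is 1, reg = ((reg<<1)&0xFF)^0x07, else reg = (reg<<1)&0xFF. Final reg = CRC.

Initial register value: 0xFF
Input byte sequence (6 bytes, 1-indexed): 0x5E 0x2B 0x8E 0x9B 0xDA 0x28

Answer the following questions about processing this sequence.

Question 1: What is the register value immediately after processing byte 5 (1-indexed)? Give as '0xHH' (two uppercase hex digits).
After byte 1 (0x5E): reg=0x6E
After byte 2 (0x2B): reg=0xDC
After byte 3 (0x8E): reg=0xB9
After byte 4 (0x9B): reg=0xEE
After byte 5 (0xDA): reg=0x8C

Answer: 0x8C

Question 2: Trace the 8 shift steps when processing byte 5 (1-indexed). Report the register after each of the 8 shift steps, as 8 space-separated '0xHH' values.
Answer: 0x68 0xD0 0xA7 0x49 0x92 0x23 0x46 0x8C

Derivation:
After byte 1 (0x5E): reg=0x6E
After byte 2 (0x2B): reg=0xDC
After byte 3 (0x8E): reg=0xB9
After byte 4 (0x9B): reg=0xEE
Register before byte 5: 0xEE
After XOR with byte 0xDA: 0x34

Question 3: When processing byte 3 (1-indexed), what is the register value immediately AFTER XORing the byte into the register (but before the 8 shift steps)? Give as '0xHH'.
Answer: 0x52

Derivation:
Register before byte 3: 0xDC
Byte 3: 0x8E
0xDC XOR 0x8E = 0x52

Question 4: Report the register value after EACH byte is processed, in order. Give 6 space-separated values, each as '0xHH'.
0x6E 0xDC 0xB9 0xEE 0x8C 0x75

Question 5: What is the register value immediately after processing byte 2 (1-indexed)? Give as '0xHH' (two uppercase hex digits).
Answer: 0xDC

Derivation:
After byte 1 (0x5E): reg=0x6E
After byte 2 (0x2B): reg=0xDC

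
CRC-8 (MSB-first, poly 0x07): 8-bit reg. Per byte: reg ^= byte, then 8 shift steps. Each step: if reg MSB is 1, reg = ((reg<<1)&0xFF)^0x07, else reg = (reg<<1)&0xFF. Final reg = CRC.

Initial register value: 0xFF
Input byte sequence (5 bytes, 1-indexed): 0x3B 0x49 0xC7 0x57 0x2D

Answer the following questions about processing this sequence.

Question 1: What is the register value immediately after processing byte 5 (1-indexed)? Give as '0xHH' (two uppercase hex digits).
Answer: 0xD2

Derivation:
After byte 1 (0x3B): reg=0x52
After byte 2 (0x49): reg=0x41
After byte 3 (0xC7): reg=0x9B
After byte 4 (0x57): reg=0x6A
After byte 5 (0x2D): reg=0xD2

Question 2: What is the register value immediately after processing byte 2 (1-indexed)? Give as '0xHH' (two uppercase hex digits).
After byte 1 (0x3B): reg=0x52
After byte 2 (0x49): reg=0x41

Answer: 0x41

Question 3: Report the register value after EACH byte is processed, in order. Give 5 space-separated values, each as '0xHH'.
0x52 0x41 0x9B 0x6A 0xD2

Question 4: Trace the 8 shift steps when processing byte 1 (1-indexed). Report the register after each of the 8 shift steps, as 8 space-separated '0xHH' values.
Register before byte 1: 0xFF
After XOR with byte 0x3B: 0xC4

Answer: 0x8F 0x19 0x32 0x64 0xC8 0x97 0x29 0x52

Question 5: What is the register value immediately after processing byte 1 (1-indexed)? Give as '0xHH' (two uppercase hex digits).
Answer: 0x52

Derivation:
After byte 1 (0x3B): reg=0x52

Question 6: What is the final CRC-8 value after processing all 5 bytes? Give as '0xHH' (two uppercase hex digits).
After byte 1 (0x3B): reg=0x52
After byte 2 (0x49): reg=0x41
After byte 3 (0xC7): reg=0x9B
After byte 4 (0x57): reg=0x6A
After byte 5 (0x2D): reg=0xD2

Answer: 0xD2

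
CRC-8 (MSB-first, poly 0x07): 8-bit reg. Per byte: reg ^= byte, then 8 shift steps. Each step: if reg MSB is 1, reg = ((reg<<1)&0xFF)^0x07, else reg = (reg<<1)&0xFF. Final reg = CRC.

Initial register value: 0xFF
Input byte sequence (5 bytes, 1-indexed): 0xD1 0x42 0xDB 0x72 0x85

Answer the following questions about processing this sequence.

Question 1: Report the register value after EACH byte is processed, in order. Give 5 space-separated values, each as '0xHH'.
0xCA 0xB1 0x11 0x2E 0x58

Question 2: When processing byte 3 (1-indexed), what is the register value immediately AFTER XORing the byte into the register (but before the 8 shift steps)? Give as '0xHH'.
Answer: 0x6A

Derivation:
Register before byte 3: 0xB1
Byte 3: 0xDB
0xB1 XOR 0xDB = 0x6A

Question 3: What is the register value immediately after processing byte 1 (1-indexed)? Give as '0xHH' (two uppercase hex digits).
Answer: 0xCA

Derivation:
After byte 1 (0xD1): reg=0xCA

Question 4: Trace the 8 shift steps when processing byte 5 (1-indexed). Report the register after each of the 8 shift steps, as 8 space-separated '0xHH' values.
Answer: 0x51 0xA2 0x43 0x86 0x0B 0x16 0x2C 0x58

Derivation:
After byte 1 (0xD1): reg=0xCA
After byte 2 (0x42): reg=0xB1
After byte 3 (0xDB): reg=0x11
After byte 4 (0x72): reg=0x2E
Register before byte 5: 0x2E
After XOR with byte 0x85: 0xAB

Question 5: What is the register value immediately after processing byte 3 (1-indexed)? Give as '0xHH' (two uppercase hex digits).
Answer: 0x11

Derivation:
After byte 1 (0xD1): reg=0xCA
After byte 2 (0x42): reg=0xB1
After byte 3 (0xDB): reg=0x11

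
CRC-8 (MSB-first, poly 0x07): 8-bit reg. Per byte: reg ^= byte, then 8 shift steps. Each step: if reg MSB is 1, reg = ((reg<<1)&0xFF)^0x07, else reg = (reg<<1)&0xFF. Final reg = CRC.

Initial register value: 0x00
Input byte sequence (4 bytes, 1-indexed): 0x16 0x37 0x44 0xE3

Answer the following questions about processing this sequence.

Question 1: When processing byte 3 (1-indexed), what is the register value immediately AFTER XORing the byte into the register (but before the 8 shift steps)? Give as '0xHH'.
Register before byte 3: 0xAC
Byte 3: 0x44
0xAC XOR 0x44 = 0xE8

Answer: 0xE8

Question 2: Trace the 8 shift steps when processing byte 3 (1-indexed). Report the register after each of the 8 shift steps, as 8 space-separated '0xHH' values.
Answer: 0xD7 0xA9 0x55 0xAA 0x53 0xA6 0x4B 0x96

Derivation:
After byte 1 (0x16): reg=0x62
After byte 2 (0x37): reg=0xAC
Register before byte 3: 0xAC
After XOR with byte 0x44: 0xE8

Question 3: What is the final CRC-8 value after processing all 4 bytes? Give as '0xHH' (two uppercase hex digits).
After byte 1 (0x16): reg=0x62
After byte 2 (0x37): reg=0xAC
After byte 3 (0x44): reg=0x96
After byte 4 (0xE3): reg=0x4C

Answer: 0x4C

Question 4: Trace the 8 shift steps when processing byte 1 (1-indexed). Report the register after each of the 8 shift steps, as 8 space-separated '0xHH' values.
Register before byte 1: 0x00
After XOR with byte 0x16: 0x16

Answer: 0x2C 0x58 0xB0 0x67 0xCE 0x9B 0x31 0x62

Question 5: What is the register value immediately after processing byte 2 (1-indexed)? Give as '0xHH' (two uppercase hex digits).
Answer: 0xAC

Derivation:
After byte 1 (0x16): reg=0x62
After byte 2 (0x37): reg=0xAC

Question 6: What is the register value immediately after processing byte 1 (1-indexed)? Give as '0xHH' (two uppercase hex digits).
Answer: 0x62

Derivation:
After byte 1 (0x16): reg=0x62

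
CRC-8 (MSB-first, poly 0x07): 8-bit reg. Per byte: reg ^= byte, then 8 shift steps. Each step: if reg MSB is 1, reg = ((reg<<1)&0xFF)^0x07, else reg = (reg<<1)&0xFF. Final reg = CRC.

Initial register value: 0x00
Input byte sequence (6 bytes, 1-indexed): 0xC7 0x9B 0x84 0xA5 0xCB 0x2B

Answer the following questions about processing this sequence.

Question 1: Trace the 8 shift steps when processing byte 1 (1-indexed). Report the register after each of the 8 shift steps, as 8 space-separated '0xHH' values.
Answer: 0x89 0x15 0x2A 0x54 0xA8 0x57 0xAE 0x5B

Derivation:
Register before byte 1: 0x00
After XOR with byte 0xC7: 0xC7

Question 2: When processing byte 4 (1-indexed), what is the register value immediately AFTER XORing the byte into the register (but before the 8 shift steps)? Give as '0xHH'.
Answer: 0xDD

Derivation:
Register before byte 4: 0x78
Byte 4: 0xA5
0x78 XOR 0xA5 = 0xDD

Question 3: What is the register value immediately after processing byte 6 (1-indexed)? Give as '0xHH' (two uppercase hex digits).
Answer: 0x15

Derivation:
After byte 1 (0xC7): reg=0x5B
After byte 2 (0x9B): reg=0x4E
After byte 3 (0x84): reg=0x78
After byte 4 (0xA5): reg=0x1D
After byte 5 (0xCB): reg=0x2C
After byte 6 (0x2B): reg=0x15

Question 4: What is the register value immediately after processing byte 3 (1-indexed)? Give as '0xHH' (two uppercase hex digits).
Answer: 0x78

Derivation:
After byte 1 (0xC7): reg=0x5B
After byte 2 (0x9B): reg=0x4E
After byte 3 (0x84): reg=0x78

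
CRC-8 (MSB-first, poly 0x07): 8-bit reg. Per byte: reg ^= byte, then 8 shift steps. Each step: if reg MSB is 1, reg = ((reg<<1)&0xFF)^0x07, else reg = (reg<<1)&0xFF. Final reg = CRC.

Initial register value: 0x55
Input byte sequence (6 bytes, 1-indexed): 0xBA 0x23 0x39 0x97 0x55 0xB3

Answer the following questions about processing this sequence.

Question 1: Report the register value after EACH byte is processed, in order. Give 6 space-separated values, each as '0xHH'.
0x83 0x69 0xB7 0xE0 0x02 0x1E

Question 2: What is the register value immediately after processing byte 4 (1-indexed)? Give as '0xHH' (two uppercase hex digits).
After byte 1 (0xBA): reg=0x83
After byte 2 (0x23): reg=0x69
After byte 3 (0x39): reg=0xB7
After byte 4 (0x97): reg=0xE0

Answer: 0xE0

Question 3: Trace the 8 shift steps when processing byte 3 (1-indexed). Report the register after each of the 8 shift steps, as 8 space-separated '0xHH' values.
After byte 1 (0xBA): reg=0x83
After byte 2 (0x23): reg=0x69
Register before byte 3: 0x69
After XOR with byte 0x39: 0x50

Answer: 0xA0 0x47 0x8E 0x1B 0x36 0x6C 0xD8 0xB7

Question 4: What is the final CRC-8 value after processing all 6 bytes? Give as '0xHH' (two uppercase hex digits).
After byte 1 (0xBA): reg=0x83
After byte 2 (0x23): reg=0x69
After byte 3 (0x39): reg=0xB7
After byte 4 (0x97): reg=0xE0
After byte 5 (0x55): reg=0x02
After byte 6 (0xB3): reg=0x1E

Answer: 0x1E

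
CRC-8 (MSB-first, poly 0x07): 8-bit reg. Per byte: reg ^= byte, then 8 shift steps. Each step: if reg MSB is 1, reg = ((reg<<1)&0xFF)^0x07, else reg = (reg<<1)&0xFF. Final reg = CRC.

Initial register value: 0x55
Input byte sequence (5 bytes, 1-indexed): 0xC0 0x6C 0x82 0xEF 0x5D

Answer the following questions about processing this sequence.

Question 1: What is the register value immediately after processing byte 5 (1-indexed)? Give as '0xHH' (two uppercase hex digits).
After byte 1 (0xC0): reg=0xE2
After byte 2 (0x6C): reg=0xA3
After byte 3 (0x82): reg=0xE7
After byte 4 (0xEF): reg=0x38
After byte 5 (0x5D): reg=0x3C

Answer: 0x3C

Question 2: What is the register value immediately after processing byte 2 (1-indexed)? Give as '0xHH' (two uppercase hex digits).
After byte 1 (0xC0): reg=0xE2
After byte 2 (0x6C): reg=0xA3

Answer: 0xA3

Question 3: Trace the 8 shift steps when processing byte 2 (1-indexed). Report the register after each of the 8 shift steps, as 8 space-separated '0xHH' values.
Answer: 0x1B 0x36 0x6C 0xD8 0xB7 0x69 0xD2 0xA3

Derivation:
After byte 1 (0xC0): reg=0xE2
Register before byte 2: 0xE2
After XOR with byte 0x6C: 0x8E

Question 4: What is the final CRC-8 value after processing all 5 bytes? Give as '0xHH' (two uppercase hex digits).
Answer: 0x3C

Derivation:
After byte 1 (0xC0): reg=0xE2
After byte 2 (0x6C): reg=0xA3
After byte 3 (0x82): reg=0xE7
After byte 4 (0xEF): reg=0x38
After byte 5 (0x5D): reg=0x3C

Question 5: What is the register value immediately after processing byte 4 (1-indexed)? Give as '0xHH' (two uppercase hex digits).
After byte 1 (0xC0): reg=0xE2
After byte 2 (0x6C): reg=0xA3
After byte 3 (0x82): reg=0xE7
After byte 4 (0xEF): reg=0x38

Answer: 0x38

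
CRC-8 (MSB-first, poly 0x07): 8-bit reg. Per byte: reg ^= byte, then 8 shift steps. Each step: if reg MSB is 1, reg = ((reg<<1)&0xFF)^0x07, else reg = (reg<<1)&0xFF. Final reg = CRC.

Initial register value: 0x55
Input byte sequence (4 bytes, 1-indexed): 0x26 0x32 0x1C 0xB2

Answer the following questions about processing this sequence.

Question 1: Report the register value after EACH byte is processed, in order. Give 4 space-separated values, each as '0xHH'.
0x5E 0x03 0x5D 0x83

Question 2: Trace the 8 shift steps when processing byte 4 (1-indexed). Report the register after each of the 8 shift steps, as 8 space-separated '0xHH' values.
After byte 1 (0x26): reg=0x5E
After byte 2 (0x32): reg=0x03
After byte 3 (0x1C): reg=0x5D
Register before byte 4: 0x5D
After XOR with byte 0xB2: 0xEF

Answer: 0xD9 0xB5 0x6D 0xDA 0xB3 0x61 0xC2 0x83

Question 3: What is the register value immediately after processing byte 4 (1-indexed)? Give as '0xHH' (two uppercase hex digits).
Answer: 0x83

Derivation:
After byte 1 (0x26): reg=0x5E
After byte 2 (0x32): reg=0x03
After byte 3 (0x1C): reg=0x5D
After byte 4 (0xB2): reg=0x83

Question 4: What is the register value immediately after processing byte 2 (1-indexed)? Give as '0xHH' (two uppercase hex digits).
After byte 1 (0x26): reg=0x5E
After byte 2 (0x32): reg=0x03

Answer: 0x03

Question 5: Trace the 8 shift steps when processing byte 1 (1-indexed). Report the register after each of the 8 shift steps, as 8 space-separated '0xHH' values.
Register before byte 1: 0x55
After XOR with byte 0x26: 0x73

Answer: 0xE6 0xCB 0x91 0x25 0x4A 0x94 0x2F 0x5E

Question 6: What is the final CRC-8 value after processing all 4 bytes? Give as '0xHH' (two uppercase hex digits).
After byte 1 (0x26): reg=0x5E
After byte 2 (0x32): reg=0x03
After byte 3 (0x1C): reg=0x5D
After byte 4 (0xB2): reg=0x83

Answer: 0x83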